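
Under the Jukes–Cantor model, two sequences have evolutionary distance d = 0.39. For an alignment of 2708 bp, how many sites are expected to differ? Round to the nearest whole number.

824

Invert JC69: p = (3/4)(1 − e^(−4d/3)) = 0.75 × (1 − e^(-0.52)) = 0.75 × (1 − 0.594521) = 0.304109.
Expected differing sites = pL ≈ 0.304109 × 2708 = 823.527172 ≈ 824.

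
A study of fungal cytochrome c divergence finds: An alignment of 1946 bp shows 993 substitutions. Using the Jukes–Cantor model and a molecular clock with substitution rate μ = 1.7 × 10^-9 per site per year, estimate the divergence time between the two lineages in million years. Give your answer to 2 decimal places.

251.60

p = 993/1946 ≈ 0.510277.
d = −(3/4) ln(1 − 4p/3) = −0.75 ln(1 − 0.680369) = −0.75 ln(0.319631)
  = −0.75 × (-1.140588) = 0.855441 substitutions/site.
Under a molecular clock d = 2μt, so t = d/(2μ) = 0.855441 / (2 × 1.7 × 10^-9) = 251.60 million years.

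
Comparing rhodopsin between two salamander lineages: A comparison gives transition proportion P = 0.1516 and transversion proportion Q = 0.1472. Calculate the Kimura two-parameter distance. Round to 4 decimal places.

0.3865

Under the Kimura two-parameter model, d = −½ ln(1 − 2P − Q) − ¼ ln(1 − 2Q).
1 − 2P − Q = 0.5496, giving −½ ln(0.5496) = 0.299282.
1 − 2Q = 0.7056, giving −¼ ln(0.7056) = 0.087177.
d = 0.299282 + 0.087177 = 0.386459.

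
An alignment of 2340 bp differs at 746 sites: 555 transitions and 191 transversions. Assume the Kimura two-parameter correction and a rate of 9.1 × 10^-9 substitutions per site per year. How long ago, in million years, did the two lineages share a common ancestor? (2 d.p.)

P = 555/2340 ≈ 0.237179 and Q = 191/2340 ≈ 0.081624.
Under the Kimura two-parameter model, d = −½ ln(1 − 2P − Q) − ¼ ln(1 − 2Q).
1 − 2P − Q = 0.444018, giving −½ ln(0.444018) = 0.405945.
1 − 2Q = 0.836752, giving −¼ ln(0.836752) = 0.044557.
d = 0.405945 + 0.044557 = 0.450502.
Under a molecular clock d = 2μt, so t = d/(2μ) = 0.450502 / (2 × 9.1 × 10^-9) = 24.75 million years.

24.75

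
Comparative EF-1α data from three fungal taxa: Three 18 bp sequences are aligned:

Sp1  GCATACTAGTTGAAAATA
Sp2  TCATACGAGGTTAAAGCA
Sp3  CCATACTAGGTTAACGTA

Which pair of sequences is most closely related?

Sp2 and Sp3

Sp1–Sp2: 6/18 differ, p = 0.333, d = 0.441.
Sp1–Sp3: 5/18 differ, p = 0.278, d = 0.347.
Sp2–Sp3: 4/18 differ, p = 0.222, d = 0.264.
The smallest distance is between Sp2 and Sp3.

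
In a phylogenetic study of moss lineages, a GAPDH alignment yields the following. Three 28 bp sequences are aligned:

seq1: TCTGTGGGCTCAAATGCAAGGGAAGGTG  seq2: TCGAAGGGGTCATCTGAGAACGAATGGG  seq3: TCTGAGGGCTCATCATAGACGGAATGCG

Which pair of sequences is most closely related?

seq2 and seq3

seq1–seq2: 12/28 differ, p = 0.429, d = 0.635.
seq1–seq3: 10/28 differ, p = 0.357, d = 0.485.
seq2–seq3: 8/28 differ, p = 0.286, d = 0.360.
The smallest distance is between seq2 and seq3.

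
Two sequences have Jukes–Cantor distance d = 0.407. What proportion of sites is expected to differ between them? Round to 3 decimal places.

p = (3/4)(1 − e^(−4d/3)) = 0.75 × (1 − e^(-0.542667)) = 0.75 × (1 − 0.581196) = 0.314103.

0.314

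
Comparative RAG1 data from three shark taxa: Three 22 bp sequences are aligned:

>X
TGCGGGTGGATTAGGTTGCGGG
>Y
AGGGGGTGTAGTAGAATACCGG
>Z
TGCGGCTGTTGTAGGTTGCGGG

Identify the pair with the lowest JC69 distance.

X–Y: 8/22 differ, p = 0.364, d = 0.497.
X–Z: 4/22 differ, p = 0.182, d = 0.208.
Y–Z: 8/22 differ, p = 0.364, d = 0.497.
The smallest distance is between X and Z.

X and Z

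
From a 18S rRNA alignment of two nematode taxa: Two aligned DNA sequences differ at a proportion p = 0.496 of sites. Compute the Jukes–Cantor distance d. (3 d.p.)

0.812

d = −(3/4) ln(1 − 4p/3) = −0.75 ln(1 − 0.661333) = −0.75 ln(0.338667)
  = −0.75 × (-1.082738) = 0.812054 substitutions/site.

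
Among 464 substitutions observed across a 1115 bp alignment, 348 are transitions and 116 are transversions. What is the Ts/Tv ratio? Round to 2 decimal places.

R = 348/116 = 3.00.

3.00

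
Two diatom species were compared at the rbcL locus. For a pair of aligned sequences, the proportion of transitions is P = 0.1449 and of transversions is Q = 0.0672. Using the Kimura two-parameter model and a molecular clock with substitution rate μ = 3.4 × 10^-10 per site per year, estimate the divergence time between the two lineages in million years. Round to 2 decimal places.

Under the Kimura two-parameter model, d = −½ ln(1 − 2P − Q) − ¼ ln(1 − 2Q).
1 − 2P − Q = 0.643, giving −½ ln(0.643) = 0.220805.
1 − 2Q = 0.8656, giving −¼ ln(0.8656) = 0.036083.
d = 0.220805 + 0.036083 = 0.256888.
Under a molecular clock d = 2μt, so t = d/(2μ) = 0.256888 / (2 × 3.4 × 10^-10) = 377.78 million years.

377.78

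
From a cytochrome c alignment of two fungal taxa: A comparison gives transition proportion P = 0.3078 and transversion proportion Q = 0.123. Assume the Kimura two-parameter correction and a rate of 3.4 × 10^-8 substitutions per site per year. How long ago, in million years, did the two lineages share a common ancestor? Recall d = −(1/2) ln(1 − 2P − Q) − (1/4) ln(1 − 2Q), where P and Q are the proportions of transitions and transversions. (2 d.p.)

10.90

Under the Kimura two-parameter model, d = −½ ln(1 − 2P − Q) − ¼ ln(1 − 2Q).
1 − 2P − Q = 0.2614, giving −½ ln(0.2614) = 0.670852.
1 − 2Q = 0.754, giving −¼ ln(0.754) = 0.070591.
d = 0.670852 + 0.070591 = 0.741443.
Under a molecular clock d = 2μt, so t = d/(2μ) = 0.741443 / (2 × 3.4 × 10^-8) = 10.90 million years.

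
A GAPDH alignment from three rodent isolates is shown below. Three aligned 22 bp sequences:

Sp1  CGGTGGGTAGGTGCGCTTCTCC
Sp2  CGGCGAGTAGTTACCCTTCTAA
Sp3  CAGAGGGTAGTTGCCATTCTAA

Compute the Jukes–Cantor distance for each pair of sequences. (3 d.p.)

d(Sp1,Sp2) = 0.414, d(Sp1,Sp3) = 0.414, d(Sp2,Sp3) = 0.271

Sp1–Sp2: 7/22 sites differ → p ≈ 0.318182, d = −0.75 ln(1 − 0.424243) = 0.414052 ≈ 0.414.
Sp1–Sp3: 7/22 sites differ → p ≈ 0.318182, d = −0.75 ln(1 − 0.424243) = 0.414052 ≈ 0.414.
Sp2–Sp3: 5/22 sites differ → p ≈ 0.227273, d = −0.75 ln(1 − 0.303031) = 0.270761 ≈ 0.271.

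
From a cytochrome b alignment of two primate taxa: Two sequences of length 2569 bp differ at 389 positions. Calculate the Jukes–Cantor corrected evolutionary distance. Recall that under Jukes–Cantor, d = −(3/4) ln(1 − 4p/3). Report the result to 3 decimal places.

0.169

p = 389/2569 ≈ 0.151421.
d = −(3/4) ln(1 − 4p/3) = −0.75 ln(1 − 0.201895) = −0.75 ln(0.798105)
  = −0.75 × (-0.225515) = 0.169136 substitutions/site.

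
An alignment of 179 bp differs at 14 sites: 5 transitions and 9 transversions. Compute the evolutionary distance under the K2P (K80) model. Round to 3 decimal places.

P = 5/179 ≈ 0.027933 and Q = 9/179 ≈ 0.050279.
Under the Kimura two-parameter model, d = −½ ln(1 − 2P − Q) − ¼ ln(1 − 2Q).
1 − 2P − Q = 0.893855, giving −½ ln(0.893855) = 0.056106.
1 − 2Q = 0.899442, giving −¼ ln(0.899442) = 0.026495.
d = 0.056106 + 0.026495 = 0.082601.

0.083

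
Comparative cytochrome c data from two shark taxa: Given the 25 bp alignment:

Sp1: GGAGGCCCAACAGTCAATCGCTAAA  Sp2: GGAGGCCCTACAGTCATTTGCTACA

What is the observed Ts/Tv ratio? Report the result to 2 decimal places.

0.33

Transitions are A↔G and C↔T; transversions are all other mismatches.
Transitions: 1. Transversions: 3.
R = 1/3 = 0.333333… ≈ 0.33 (to 2 d.p.).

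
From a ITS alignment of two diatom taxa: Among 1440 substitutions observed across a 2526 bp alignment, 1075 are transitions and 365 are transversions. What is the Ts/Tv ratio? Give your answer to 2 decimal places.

R = 1075/365 = 2.945205… ≈ 2.95 (to 2 d.p.).

2.95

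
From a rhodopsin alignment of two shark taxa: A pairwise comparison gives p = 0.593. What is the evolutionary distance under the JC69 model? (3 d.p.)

d = −(3/4) ln(1 − 4p/3) = −0.75 ln(1 − 0.790667) = −0.75 ln(0.209333)
  = −0.75 × (-1.563829) = 1.172872 substitutions/site.

1.173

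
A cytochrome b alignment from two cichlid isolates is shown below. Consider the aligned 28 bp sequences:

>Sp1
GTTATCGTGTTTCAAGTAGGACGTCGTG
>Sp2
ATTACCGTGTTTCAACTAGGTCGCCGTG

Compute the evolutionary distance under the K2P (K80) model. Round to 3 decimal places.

0.207

Of 28 sites, 3 differences are transitions and 2 are transversions, so P = 3/28 ≈ 0.107143 and Q = 2/28 ≈ 0.071429.
Under the Kimura two-parameter model, d = −½ ln(1 − 2P − Q) − ¼ ln(1 − 2Q).
1 − 2P − Q = 0.714285, giving −½ ln(0.714285) = 0.168237.
1 − 2Q = 0.857142, giving −¼ ln(0.857142) = 0.038538.
d = 0.168237 + 0.038538 = 0.206775.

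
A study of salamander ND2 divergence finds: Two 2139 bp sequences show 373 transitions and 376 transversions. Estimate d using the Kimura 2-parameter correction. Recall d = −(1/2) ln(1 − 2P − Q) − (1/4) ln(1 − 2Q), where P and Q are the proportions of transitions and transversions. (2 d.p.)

0.48

P = 373/2139 ≈ 0.174381 and Q = 376/2139 ≈ 0.175783.
Under the Kimura two-parameter model, d = −½ ln(1 − 2P − Q) − ¼ ln(1 − 2Q).
1 − 2P − Q = 0.475455, giving −½ ln(0.475455) = 0.371742.
1 − 2Q = 0.648434, giving −¼ ln(0.648434) = 0.108299.
d = 0.371742 + 0.108299 = 0.480041.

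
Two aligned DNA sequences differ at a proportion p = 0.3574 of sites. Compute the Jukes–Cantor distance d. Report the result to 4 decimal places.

0.4855

d = −(3/4) ln(1 − 4p/3) = −0.75 ln(1 − 0.476533) = −0.75 ln(0.523467)
  = −0.75 × (-0.647281) = 0.485461 substitutions/site.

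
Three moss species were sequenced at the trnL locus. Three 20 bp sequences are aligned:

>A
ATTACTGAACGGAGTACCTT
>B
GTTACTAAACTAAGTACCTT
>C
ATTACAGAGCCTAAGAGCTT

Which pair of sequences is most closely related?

A–B: 4/20 differ, p = 0.200, d = 0.233.
A–C: 7/20 differ, p = 0.350, d = 0.471.
B–C: 9/20 differ, p = 0.450, d = 0.687.
The smallest distance is between A and B.

A and B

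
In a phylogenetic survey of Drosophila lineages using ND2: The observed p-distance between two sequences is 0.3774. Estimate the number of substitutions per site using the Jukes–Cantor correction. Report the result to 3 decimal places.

0.525

d = −(3/4) ln(1 − 4p/3) = −0.75 ln(1 − 0.5032) = −0.75 ln(0.4968)
  = −0.75 × (-0.699568) = 0.524676 substitutions/site.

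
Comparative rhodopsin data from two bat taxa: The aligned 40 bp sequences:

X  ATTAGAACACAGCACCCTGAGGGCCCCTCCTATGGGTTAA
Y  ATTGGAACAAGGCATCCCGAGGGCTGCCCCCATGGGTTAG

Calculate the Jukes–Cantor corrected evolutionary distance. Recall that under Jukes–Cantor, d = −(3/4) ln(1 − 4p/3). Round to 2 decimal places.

The sequences differ at 10 of 40 sites (4, 10, 11, 15, 18, 25, 26, 28, 31, 40), so p = 10/40 = 0.25.
d = −(3/4) ln(1 − 4p/3) = −0.75 ln(1 − 0.333333) = −0.75 ln(0.666667)
  = −0.75 × (-0.405465) = 0.304099 substitutions/site.

0.30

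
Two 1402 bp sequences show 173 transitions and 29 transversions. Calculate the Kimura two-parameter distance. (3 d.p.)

0.166

P = 173/1402 ≈ 0.123395 and Q = 29/1402 ≈ 0.020685.
Under the Kimura two-parameter model, d = −½ ln(1 − 2P − Q) − ¼ ln(1 − 2Q).
1 − 2P − Q = 0.732525, giving −½ ln(0.732525) = 0.155629.
1 − 2Q = 0.95863, giving −¼ ln(0.95863) = 0.010563.
d = 0.155629 + 0.010563 = 0.166192.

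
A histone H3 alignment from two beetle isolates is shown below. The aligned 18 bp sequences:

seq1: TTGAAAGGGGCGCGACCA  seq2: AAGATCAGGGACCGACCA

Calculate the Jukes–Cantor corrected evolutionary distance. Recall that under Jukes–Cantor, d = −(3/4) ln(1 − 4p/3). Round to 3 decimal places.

The sequences differ at 7 of 18 sites (1, 2, 5, 6, 7, 11, 12), so p = 7/18 ≈ 0.388889.
d = −(3/4) ln(1 − 4p/3) = −0.75 ln(1 − 0.518519) = −0.75 ln(0.481481)
  = −0.75 × (-0.730889) = 0.548167 substitutions/site.

0.548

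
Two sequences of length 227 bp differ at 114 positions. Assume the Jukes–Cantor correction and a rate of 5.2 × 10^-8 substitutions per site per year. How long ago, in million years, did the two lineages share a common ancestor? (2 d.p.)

7.99

p = 114/227 ≈ 0.502203.
d = −(3/4) ln(1 − 4p/3) = −0.75 ln(1 − 0.669604) = −0.75 ln(0.330396)
  = −0.75 × (-1.107463) = 0.830597 substitutions/site.
Under a molecular clock d = 2μt, so t = d/(2μ) = 0.830597 / (2 × 5.2 × 10^-8) = 7.99 million years.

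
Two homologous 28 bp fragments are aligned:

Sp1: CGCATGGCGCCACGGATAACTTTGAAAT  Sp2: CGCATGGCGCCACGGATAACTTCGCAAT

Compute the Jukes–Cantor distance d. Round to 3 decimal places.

0.075

The sequences differ at 2 of 28 sites (23, 25), so p = 2/28 ≈ 0.071429.
d = −(3/4) ln(1 − 4p/3) = −0.75 ln(1 − 0.095239) = −0.75 ln(0.904761)
  = −0.75 × (-0.100084) = 0.075063 substitutions/site.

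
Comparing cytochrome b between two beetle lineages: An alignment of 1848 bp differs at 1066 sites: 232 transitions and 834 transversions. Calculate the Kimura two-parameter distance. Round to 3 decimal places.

1.188

P = 232/1848 ≈ 0.125541 and Q = 834/1848 ≈ 0.451299.
Under the Kimura two-parameter model, d = −½ ln(1 − 2P − Q) − ¼ ln(1 − 2Q).
1 − 2P − Q = 0.297619, giving −½ ln(0.297619) = 0.605971.
1 − 2Q = 0.097402, giving −¼ ln(0.097402) = 0.582227.
d = 0.605971 + 0.582227 = 1.188198.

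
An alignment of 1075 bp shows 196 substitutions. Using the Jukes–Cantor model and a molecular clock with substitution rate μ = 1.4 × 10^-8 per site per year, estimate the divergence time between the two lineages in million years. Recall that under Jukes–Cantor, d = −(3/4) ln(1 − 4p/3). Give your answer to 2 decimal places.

p = 196/1075 ≈ 0.182326.
d = −(3/4) ln(1 − 4p/3) = −0.75 ln(1 − 0.243101) = −0.75 ln(0.756899)
  = −0.75 × (-0.278525) = 0.208894 substitutions/site.
Under a molecular clock d = 2μt, so t = d/(2μ) = 0.208894 / (2 × 1.4 × 10^-8) = 7.46 million years.

7.46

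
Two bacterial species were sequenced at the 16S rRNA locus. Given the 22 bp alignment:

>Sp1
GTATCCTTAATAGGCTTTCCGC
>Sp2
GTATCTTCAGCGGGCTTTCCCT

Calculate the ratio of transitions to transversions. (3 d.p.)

Transitions are A↔G and C↔T; transversions are all other mismatches.
Transitions: 6. Transversions: 1.
R = 6/1 = 6.000.

6.000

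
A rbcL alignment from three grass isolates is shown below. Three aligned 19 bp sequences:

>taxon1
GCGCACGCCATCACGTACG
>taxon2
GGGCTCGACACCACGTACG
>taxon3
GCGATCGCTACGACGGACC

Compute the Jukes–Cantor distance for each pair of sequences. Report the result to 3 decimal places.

taxon1–taxon2: 4/19 sites differ → p ≈ 0.210526, d = −0.75 ln(1 − 0.280701) = 0.247109 ≈ 0.247.
taxon1–taxon3: 7/19 sites differ → p ≈ 0.368421, d = −0.75 ln(1 − 0.491228) = 0.506816 ≈ 0.507.
taxon2–taxon3: 7/19 sites differ → p ≈ 0.368421, d = −0.75 ln(1 − 0.491228) = 0.506816 ≈ 0.507.

d(taxon1,taxon2) = 0.247, d(taxon1,taxon3) = 0.507, d(taxon2,taxon3) = 0.507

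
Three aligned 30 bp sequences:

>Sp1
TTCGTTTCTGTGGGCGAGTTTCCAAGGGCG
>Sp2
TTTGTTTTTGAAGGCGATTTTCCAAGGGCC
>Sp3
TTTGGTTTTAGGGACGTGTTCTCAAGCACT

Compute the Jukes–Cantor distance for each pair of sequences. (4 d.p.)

d(Sp1,Sp2) = 0.2326, d(Sp1,Sp3) = 0.5716, d(Sp2,Sp3) = 0.5716

Sp1–Sp2: 6/30 sites differ → p = 0.2, d = −0.75 ln(1 − 0.266667) = 0.232617 ≈ 0.2326.
Sp1–Sp3: 12/30 sites differ → p = 0.4, d = −0.75 ln(1 − 0.533333) = 0.571605 ≈ 0.5716.
Sp2–Sp3: 12/30 sites differ → p = 0.4, d = −0.75 ln(1 − 0.533333) = 0.571605 ≈ 0.5716.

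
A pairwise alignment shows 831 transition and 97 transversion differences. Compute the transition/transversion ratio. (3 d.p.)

8.567

R = 831/97 = 8.567010… ≈ 8.567 (to 3 d.p.).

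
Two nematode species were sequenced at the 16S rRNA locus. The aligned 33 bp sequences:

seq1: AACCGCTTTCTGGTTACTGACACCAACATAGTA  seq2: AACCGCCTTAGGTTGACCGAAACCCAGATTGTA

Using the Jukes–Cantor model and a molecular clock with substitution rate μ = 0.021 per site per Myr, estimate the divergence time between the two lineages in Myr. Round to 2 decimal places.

9.24

The sequences differ at 10 of 33 sites (7, 10, 11, 13, 15, 18, 21, 25, 27, 30), so p = 10/33 ≈ 0.30303.
d = −(3/4) ln(1 − 4p/3) = −0.75 ln(1 − 0.40404) = −0.75 ln(0.59596)
  = −0.75 × (-0.517582) = 0.388187 substitutions/site.
Under a molecular clock d = 2μt, so t = d/(2μ) = 0.388187 / (2 × 0.021) = 9.24 Myr.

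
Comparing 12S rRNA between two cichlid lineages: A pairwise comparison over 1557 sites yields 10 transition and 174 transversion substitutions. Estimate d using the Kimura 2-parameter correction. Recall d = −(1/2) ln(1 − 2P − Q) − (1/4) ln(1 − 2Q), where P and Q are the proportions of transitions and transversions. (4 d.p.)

0.1298

P = 10/1557 ≈ 0.006423 and Q = 174/1557 ≈ 0.111753.
Under the Kimura two-parameter model, d = −½ ln(1 − 2P − Q) − ¼ ln(1 − 2Q).
1 − 2P − Q = 0.875401, giving −½ ln(0.875401) = 0.066537.
1 − 2Q = 0.776494, giving −¼ ln(0.776494) = 0.063242.
d = 0.066537 + 0.063242 = 0.129779.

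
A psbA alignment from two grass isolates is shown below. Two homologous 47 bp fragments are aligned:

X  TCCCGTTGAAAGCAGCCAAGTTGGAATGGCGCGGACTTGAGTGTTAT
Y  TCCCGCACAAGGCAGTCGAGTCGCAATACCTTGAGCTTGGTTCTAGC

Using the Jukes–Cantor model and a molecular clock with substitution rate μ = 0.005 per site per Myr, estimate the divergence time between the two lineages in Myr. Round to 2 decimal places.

The sequences differ at 20 of 47 sites, so p = 20/47 ≈ 0.425532.
d = −(3/4) ln(1 − 4p/3) = −0.75 ln(1 − 0.567376) = −0.75 ln(0.432624)
  = −0.75 × (-0.837886) = 0.628415 substitutions/site.
Under a molecular clock d = 2μt, so t = d/(2μ) = 0.628415 / (2 × 0.005) = 62.84 Myr.

62.84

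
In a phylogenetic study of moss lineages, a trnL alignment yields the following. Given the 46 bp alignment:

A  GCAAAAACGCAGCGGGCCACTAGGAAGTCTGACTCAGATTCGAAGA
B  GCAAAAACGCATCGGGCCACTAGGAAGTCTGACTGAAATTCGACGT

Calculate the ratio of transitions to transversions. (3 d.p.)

0.250

Transitions are A↔G and C↔T; transversions are all other mismatches.
Transitions: 1. Transversions: 4.
R = 1/4 = 0.250.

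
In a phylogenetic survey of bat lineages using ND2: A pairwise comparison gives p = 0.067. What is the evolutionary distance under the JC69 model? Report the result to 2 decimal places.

0.07

d = −(3/4) ln(1 − 4p/3) = −0.75 ln(1 − 0.089333) = −0.75 ln(0.910667)
  = −0.75 × (-0.093578) = 0.070184 substitutions/site.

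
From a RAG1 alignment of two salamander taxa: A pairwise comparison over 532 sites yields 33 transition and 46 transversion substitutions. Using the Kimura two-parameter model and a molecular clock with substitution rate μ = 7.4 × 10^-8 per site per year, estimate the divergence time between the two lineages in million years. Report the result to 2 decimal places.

1.12

P = 33/532 ≈ 0.06203 and Q = 46/532 ≈ 0.086466.
Under the Kimura two-parameter model, d = −½ ln(1 − 2P − Q) − ¼ ln(1 − 2Q).
1 − 2P − Q = 0.789474, giving −½ ln(0.789474) = 0.118194.
1 − 2Q = 0.827068, giving −¼ ln(0.827068) = 0.047467.
d = 0.118194 + 0.047467 = 0.165661.
Under a molecular clock d = 2μt, so t = d/(2μ) = 0.165661 / (2 × 7.4 × 10^-8) = 1.12 million years.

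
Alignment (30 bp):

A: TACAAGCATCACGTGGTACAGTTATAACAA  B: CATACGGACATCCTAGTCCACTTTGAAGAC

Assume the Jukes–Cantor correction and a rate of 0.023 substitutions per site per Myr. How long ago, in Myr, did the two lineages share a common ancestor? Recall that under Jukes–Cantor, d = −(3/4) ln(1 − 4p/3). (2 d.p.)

The sequences differ at 15 of 30 sites, so p = 15/30 = 0.5.
d = −(3/4) ln(1 − 4p/3) = −0.75 ln(1 − 0.666667) = −0.75 ln(0.333333)
  = −0.75 × (-1.098613) = 0.823960 substitutions/site.
Under a molecular clock d = 2μt, so t = d/(2μ) = 0.823960 / (2 × 0.023) = 17.91 Myr.

17.91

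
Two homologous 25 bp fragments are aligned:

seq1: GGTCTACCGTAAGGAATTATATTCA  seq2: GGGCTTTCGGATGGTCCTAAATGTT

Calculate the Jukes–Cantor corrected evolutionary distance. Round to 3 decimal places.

The sequences differ at 12 of 25 sites, so p = 12/25 = 0.48.
d = −(3/4) ln(1 − 4p/3) = −0.75 ln(1 − 0.64) = −0.75 ln(0.36)
  = −0.75 × (-1.021651) = 0.766238 substitutions/site.

0.766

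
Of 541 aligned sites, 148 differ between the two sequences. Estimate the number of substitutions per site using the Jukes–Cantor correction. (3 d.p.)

0.340

p = 148/541 ≈ 0.273567.
d = −(3/4) ln(1 − 4p/3) = −0.75 ln(1 − 0.364756) = −0.75 ln(0.635244)
  = −0.75 × (-0.453746) = 0.340310 substitutions/site.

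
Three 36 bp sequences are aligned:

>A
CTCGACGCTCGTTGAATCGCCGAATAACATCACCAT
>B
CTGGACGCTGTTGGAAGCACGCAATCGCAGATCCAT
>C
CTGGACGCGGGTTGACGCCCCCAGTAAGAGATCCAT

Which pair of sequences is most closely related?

B and C

A–B: 13/36 differ, p = 0.361, d = 0.493.
A–C: 12/36 differ, p = 0.333, d = 0.441.
B–C: 10/36 differ, p = 0.278, d = 0.347.
The smallest distance is between B and C.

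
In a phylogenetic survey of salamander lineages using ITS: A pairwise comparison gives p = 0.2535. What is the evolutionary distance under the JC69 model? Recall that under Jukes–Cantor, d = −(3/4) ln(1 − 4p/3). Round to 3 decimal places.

0.309

d = −(3/4) ln(1 − 4p/3) = −0.75 ln(1 − 0.338) = −0.75 ln(0.662)
  = −0.75 × (-0.412490) = 0.309368 substitutions/site.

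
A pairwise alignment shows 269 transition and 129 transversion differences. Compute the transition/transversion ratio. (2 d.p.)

R = 269/129 = 2.085271… ≈ 2.09 (to 2 d.p.).

2.09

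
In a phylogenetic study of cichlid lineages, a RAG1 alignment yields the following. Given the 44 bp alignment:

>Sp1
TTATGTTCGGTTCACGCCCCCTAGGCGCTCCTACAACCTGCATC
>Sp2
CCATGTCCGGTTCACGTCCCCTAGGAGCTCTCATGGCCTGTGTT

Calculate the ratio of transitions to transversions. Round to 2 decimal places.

Transitions are A↔G and C↔T; transversions are all other mismatches.
Transitions: 12. Transversions: 1.
R = 12/1 = 12.00.

12.00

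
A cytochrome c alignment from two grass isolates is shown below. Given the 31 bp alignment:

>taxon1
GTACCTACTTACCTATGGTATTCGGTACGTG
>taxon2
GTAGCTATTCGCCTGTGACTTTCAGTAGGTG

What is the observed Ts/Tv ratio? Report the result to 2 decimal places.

2.33

Transitions are A↔G and C↔T; transversions are all other mismatches.
Transitions: 7. Transversions: 3.
R = 7/3 = 2.333333… ≈ 2.33 (to 2 d.p.).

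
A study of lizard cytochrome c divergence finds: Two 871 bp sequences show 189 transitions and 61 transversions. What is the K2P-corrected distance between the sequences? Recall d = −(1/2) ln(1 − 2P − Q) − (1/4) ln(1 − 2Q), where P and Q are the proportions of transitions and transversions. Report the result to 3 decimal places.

0.388

P = 189/871 ≈ 0.216992 and Q = 61/871 ≈ 0.070034.
Under the Kimura two-parameter model, d = −½ ln(1 − 2P − Q) − ¼ ln(1 − 2Q).
1 − 2P − Q = 0.495982, giving −½ ln(0.495982) = 0.350608.
1 − 2Q = 0.859932, giving −¼ ln(0.859932) = 0.037725.
d = 0.350608 + 0.037725 = 0.388333.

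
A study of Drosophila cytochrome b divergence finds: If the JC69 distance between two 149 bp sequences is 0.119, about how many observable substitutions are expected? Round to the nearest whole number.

16

Invert JC69: p = (3/4)(1 − e^(−4d/3)) = 0.75 × (1 − e^(-0.158667)) = 0.75 × (1 − 0.853280) = 0.110040.
Expected differing sites = pL ≈ 0.110040 × 149 = 16.39596 ≈ 16.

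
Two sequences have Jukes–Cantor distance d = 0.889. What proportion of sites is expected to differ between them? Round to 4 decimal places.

p = (3/4)(1 − e^(−4d/3)) = 0.75 × (1 − e^(-1.185333)) = 0.75 × (1 − 0.305644) = 0.520767.

0.5208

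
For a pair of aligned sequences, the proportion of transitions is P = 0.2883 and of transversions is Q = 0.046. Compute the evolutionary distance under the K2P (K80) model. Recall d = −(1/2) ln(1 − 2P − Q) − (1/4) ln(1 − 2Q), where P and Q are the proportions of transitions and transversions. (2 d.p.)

0.51

Under the Kimura two-parameter model, d = −½ ln(1 − 2P − Q) − ¼ ln(1 − 2Q).
1 − 2P − Q = 0.3774, giving −½ ln(0.3774) = 0.487225.
1 − 2Q = 0.908, giving −¼ ln(0.908) = 0.024128.
d = 0.487225 + 0.024128 = 0.511353.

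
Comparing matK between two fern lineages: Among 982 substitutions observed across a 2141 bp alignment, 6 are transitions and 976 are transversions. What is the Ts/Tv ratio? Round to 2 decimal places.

R = 6/976 = 0.006147… ≈ 0.01 (to 2 d.p.).

0.01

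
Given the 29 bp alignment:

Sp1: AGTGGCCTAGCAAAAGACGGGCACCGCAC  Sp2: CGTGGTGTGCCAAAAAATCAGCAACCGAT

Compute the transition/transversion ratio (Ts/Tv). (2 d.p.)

0.86

Transitions are A↔G and C↔T; transversions are all other mismatches.
Transitions: 6. Transversions: 7.
R = 6/7 = 0.857142… ≈ 0.86 (to 2 d.p.).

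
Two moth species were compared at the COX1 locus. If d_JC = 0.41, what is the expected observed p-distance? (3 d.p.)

0.316

p = (3/4)(1 − e^(−4d/3)) = 0.75 × (1 − e^(-0.546667)) = 0.75 × (1 − 0.578876) = 0.315843.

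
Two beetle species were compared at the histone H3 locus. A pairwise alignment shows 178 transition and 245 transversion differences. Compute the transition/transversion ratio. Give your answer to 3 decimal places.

R = 178/245 = 0.726530… ≈ 0.727 (to 3 d.p.).

0.727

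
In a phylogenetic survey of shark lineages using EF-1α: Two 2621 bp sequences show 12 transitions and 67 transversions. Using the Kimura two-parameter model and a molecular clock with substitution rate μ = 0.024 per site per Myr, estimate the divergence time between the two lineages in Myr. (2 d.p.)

P = 12/2621 ≈ 0.004578 and Q = 67/2621 ≈ 0.025563.
Under the Kimura two-parameter model, d = −½ ln(1 − 2P − Q) − ¼ ln(1 − 2Q).
1 − 2P − Q = 0.965281, giving −½ ln(0.965281) = 0.017668.
1 − 2Q = 0.948874, giving −¼ ln(0.948874) = 0.013120.
d = 0.017668 + 0.013120 = 0.030788.
Under a molecular clock d = 2μt, so t = d/(2μ) = 0.030788 / (2 × 0.024) = 0.64 Myr.

0.64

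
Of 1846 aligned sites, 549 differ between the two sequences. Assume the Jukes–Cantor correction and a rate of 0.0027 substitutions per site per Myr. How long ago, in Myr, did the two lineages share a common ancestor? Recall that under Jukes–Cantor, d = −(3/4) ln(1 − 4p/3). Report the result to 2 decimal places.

p = 549/1846 ≈ 0.2974.
d = −(3/4) ln(1 − 4p/3) = −0.75 ln(1 − 0.396533) = −0.75 ln(0.603467)
  = −0.75 × (-0.505064) = 0.378798 substitutions/site.
Under a molecular clock d = 2μt, so t = d/(2μ) = 0.378798 / (2 × 0.0027) = 70.15 Myr.

70.15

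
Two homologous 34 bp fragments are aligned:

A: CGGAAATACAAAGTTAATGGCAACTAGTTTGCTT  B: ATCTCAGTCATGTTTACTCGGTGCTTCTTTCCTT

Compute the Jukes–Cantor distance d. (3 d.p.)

0.918

The sequences differ at 18 of 34 sites, so p = 18/34 ≈ 0.529412.
d = −(3/4) ln(1 − 4p/3) = −0.75 ln(1 − 0.705883) = −0.75 ln(0.294117)
  = −0.75 × (-1.223778) = 0.917834 substitutions/site.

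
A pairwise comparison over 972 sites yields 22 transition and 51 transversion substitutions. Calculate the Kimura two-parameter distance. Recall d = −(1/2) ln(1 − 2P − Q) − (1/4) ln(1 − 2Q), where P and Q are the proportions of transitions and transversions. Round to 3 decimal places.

0.079

P = 22/972 ≈ 0.022634 and Q = 51/972 ≈ 0.052469.
Under the Kimura two-parameter model, d = −½ ln(1 − 2P − Q) − ¼ ln(1 − 2Q).
1 − 2P − Q = 0.902263, giving −½ ln(0.902263) = 0.051425.
1 − 2Q = 0.895062, giving −¼ ln(0.895062) = 0.027716.
d = 0.051425 + 0.027716 = 0.079141.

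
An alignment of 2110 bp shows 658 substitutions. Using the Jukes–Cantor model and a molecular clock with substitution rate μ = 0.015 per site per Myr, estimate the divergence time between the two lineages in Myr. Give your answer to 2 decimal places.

p = 658/2110 ≈ 0.311848.
d = −(3/4) ln(1 − 4p/3) = −0.75 ln(1 − 0.415797) = −0.75 ln(0.584203)
  = −0.75 × (-0.537507) = 0.403130 substitutions/site.
Under a molecular clock d = 2μt, so t = d/(2μ) = 0.403130 / (2 × 0.015) = 13.44 Myr.

13.44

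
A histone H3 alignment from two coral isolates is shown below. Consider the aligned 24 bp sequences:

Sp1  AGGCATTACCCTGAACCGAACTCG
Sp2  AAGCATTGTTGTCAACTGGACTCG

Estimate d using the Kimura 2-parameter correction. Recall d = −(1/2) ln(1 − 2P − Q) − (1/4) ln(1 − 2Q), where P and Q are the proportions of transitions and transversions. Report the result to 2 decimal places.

0.48

Of 24 sites, 6 differences are transitions and 2 are transversions, so P = 6/24 = 0.25 and Q = 2/24 ≈ 0.083333.
Under the Kimura two-parameter model, d = −½ ln(1 − 2P − Q) − ¼ ln(1 − 2Q).
1 − 2P − Q = 0.416667, giving −½ ln(0.416667) = 0.437734.
1 − 2Q = 0.833334, giving −¼ ln(0.833334) = 0.045580.
d = 0.437734 + 0.045580 = 0.483314.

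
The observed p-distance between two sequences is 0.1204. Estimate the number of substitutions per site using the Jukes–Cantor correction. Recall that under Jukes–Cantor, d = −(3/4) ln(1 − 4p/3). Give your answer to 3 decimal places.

d = −(3/4) ln(1 − 4p/3) = −0.75 ln(1 − 0.160533) = −0.75 ln(0.839467)
  = −0.75 × (-0.174988) = 0.131241 substitutions/site.

0.131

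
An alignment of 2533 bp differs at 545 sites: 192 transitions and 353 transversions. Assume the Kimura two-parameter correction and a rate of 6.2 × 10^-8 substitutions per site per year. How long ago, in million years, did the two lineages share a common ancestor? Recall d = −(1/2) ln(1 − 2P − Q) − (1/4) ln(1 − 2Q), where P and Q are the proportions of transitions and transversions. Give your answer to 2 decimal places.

P = 192/2533 ≈ 0.075799 and Q = 353/2533 ≈ 0.13936.
Under the Kimura two-parameter model, d = −½ ln(1 − 2P − Q) − ¼ ln(1 − 2Q).
1 − 2P − Q = 0.709042, giving −½ ln(0.709042) = 0.171920.
1 − 2Q = 0.72128, giving −¼ ln(0.72128) = 0.081682.
d = 0.171920 + 0.081682 = 0.253602.
Under a molecular clock d = 2μt, so t = d/(2μ) = 0.253602 / (2 × 6.2 × 10^-8) = 2.05 million years.

2.05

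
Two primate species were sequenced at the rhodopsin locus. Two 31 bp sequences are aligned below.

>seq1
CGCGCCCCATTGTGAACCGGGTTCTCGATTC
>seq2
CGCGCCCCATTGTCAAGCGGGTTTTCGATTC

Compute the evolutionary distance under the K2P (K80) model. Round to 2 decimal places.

0.10

Of 31 sites, 1 differences are transitions and 2 are transversions, so P = 1/31 ≈ 0.032258 and Q = 2/31 ≈ 0.064516.
Under the Kimura two-parameter model, d = −½ ln(1 − 2P − Q) − ¼ ln(1 − 2Q).
1 − 2P − Q = 0.870968, giving −½ ln(0.870968) = 0.069075.
1 − 2Q = 0.870968, giving −¼ ln(0.870968) = 0.034538.
d = 0.069075 + 0.034538 = 0.103613.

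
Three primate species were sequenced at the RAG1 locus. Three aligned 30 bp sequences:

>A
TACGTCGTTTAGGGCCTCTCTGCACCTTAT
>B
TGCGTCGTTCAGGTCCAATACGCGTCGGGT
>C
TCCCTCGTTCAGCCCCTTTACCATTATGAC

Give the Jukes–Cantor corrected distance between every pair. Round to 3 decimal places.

d(A,B) = 0.572, d(A,C) = 0.824, d(B,C) = 0.647

A–B: 12/30 sites differ → p = 0.4, d = −0.75 ln(1 − 0.533333) = 0.571605 ≈ 0.572.
A–C: 15/30 sites differ → p = 0.5, d = −0.75 ln(1 − 0.666667) = 0.823960 ≈ 0.824.
B–C: 13/30 sites differ → p ≈ 0.433333, d = −0.75 ln(1 − 0.577777) = 0.646666 ≈ 0.647.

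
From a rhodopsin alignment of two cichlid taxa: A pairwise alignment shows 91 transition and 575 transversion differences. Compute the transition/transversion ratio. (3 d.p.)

R = 91/575 = 0.158260… ≈ 0.158 (to 3 d.p.).

0.158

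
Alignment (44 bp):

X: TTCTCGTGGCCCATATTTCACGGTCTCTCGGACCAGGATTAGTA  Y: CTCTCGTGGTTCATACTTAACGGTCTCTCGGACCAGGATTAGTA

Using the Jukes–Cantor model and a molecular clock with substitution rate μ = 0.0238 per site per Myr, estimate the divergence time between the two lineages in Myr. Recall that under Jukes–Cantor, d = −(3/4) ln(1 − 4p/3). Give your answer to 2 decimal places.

2.59

The sequences differ at 5 of 44 sites (1, 10, 11, 16, 19), so p = 5/44 ≈ 0.113636.
d = −(3/4) ln(1 − 4p/3) = −0.75 ln(1 − 0.151515) = −0.75 ln(0.848485)
  = −0.75 × (-0.164303) = 0.123227 substitutions/site.
Under a molecular clock d = 2μt, so t = d/(2μ) = 0.123227 / (2 × 0.0238) = 2.59 Myr.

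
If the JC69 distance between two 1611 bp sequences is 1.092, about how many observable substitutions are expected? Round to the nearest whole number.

Invert JC69: p = (3/4)(1 − e^(−4d/3)) = 0.75 × (1 − e^(-1.456)) = 0.75 × (1 − 0.233167) = 0.575125.
Expected differing sites = pL ≈ 0.575125 × 1611 = 926.526375 ≈ 927.

927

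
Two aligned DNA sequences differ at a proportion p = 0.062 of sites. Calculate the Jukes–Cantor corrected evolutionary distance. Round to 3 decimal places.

0.065

d = −(3/4) ln(1 − 4p/3) = −0.75 ln(1 − 0.082667) = −0.75 ln(0.917333)
  = −0.75 × (-0.086285) = 0.064714 substitutions/site.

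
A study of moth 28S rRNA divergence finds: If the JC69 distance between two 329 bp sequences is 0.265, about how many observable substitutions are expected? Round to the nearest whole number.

Invert JC69: p = (3/4)(1 − e^(−4d/3)) = 0.75 × (1 − e^(-0.353333)) = 0.75 × (1 − 0.702343) = 0.223243.
Expected differing sites = pL ≈ 0.223243 × 329 = 73.446947 ≈ 73.

73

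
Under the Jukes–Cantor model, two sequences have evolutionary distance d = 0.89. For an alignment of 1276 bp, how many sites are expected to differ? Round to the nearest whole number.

Invert JC69: p = (3/4)(1 − e^(−4d/3)) = 0.75 × (1 − e^(-1.186667)) = 0.75 × (1 − 0.305237) = 0.521072.
Expected differing sites = pL ≈ 0.521072 × 1276 = 664.887872 ≈ 665.

665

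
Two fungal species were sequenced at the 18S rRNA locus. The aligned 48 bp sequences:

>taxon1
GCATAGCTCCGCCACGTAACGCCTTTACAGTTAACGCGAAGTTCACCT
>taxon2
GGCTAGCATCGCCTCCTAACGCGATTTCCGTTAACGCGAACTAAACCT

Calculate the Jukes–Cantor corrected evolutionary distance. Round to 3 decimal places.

The sequences differ at 13 of 48 sites, so p = 13/48 ≈ 0.270833.
d = −(3/4) ln(1 − 4p/3) = −0.75 ln(1 − 0.361111) = −0.75 ln(0.638889)
  = −0.75 × (-0.448025) = 0.336019 substitutions/site.

0.336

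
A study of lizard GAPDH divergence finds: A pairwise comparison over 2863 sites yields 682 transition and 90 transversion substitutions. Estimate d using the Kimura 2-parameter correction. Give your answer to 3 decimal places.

P = 682/2863 ≈ 0.238212 and Q = 90/2863 ≈ 0.031436.
Under the Kimura two-parameter model, d = −½ ln(1 − 2P − Q) − ¼ ln(1 − 2Q).
1 − 2P − Q = 0.49214, giving −½ ln(0.49214) = 0.354496.
1 − 2Q = 0.937128, giving −¼ ln(0.937128) = 0.016234.
d = 0.354496 + 0.016234 = 0.370730.

0.371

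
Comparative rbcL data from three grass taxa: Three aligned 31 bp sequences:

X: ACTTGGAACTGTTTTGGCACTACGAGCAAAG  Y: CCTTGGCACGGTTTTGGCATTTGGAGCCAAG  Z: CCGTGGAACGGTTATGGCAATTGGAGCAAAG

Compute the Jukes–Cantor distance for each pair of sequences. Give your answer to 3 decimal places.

X–Y: 7/31 sites differ → p ≈ 0.225806, d = −0.75 ln(1 − 0.301075) = 0.268659 ≈ 0.269.
X–Z: 7/31 sites differ → p ≈ 0.225806, d = −0.75 ln(1 − 0.301075) = 0.268659 ≈ 0.269.
Y–Z: 5/31 sites differ → p ≈ 0.16129, d = −0.75 ln(1 − 0.215053) = 0.181604 ≈ 0.182.

d(X,Y) = 0.269, d(X,Z) = 0.269, d(Y,Z) = 0.182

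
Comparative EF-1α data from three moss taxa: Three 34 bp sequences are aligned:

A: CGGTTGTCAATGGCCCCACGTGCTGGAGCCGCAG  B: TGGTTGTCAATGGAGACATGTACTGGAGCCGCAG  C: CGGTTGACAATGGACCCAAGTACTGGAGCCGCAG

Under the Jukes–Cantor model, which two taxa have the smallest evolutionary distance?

A and C

A–B: 6/34 differ, p = 0.176, d = 0.201.
A–C: 4/34 differ, p = 0.118, d = 0.128.
B–C: 5/34 differ, p = 0.147, d = 0.164.
The smallest distance is between A and C.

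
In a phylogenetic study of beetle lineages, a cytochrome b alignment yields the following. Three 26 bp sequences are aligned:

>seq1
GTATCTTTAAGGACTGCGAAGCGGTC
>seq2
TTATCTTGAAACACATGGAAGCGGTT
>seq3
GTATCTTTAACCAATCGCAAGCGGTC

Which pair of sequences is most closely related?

seq1 and seq3

seq1–seq2: 8/26 differ, p = 0.308, d = 0.396.
seq1–seq3: 6/26 differ, p = 0.231, d = 0.276.
seq2–seq3: 8/26 differ, p = 0.308, d = 0.396.
The smallest distance is between seq1 and seq3.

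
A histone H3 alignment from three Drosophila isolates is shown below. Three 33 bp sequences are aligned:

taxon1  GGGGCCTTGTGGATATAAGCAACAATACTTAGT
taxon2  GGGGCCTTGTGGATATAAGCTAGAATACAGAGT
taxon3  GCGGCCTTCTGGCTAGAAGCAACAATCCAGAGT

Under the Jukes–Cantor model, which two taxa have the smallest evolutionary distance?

taxon1 and taxon2

taxon1–taxon2: 4/33 differ, p = 0.121, d = 0.132.
taxon1–taxon3: 7/33 differ, p = 0.212, d = 0.249.
taxon2–taxon3: 7/33 differ, p = 0.212, d = 0.249.
The smallest distance is between taxon1 and taxon2.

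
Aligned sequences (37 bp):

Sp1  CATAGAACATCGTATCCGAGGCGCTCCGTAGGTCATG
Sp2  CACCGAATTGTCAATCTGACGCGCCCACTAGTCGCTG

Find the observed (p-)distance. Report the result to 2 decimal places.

The sequences differ at 17 of 37 positions.
p = 17/37 = 0.459459… ≈ 0.46 (to 2 d.p.).

0.46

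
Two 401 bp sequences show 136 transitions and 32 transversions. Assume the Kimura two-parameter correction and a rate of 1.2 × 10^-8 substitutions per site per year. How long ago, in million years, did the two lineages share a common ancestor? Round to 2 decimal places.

31.38

P = 136/401 ≈ 0.339152 and Q = 32/401 ≈ 0.0798.
Under the Kimura two-parameter model, d = −½ ln(1 − 2P − Q) − ¼ ln(1 − 2Q).
1 − 2P − Q = 0.241896, giving −½ ln(0.241896) = 0.709624.
1 − 2Q = 0.8404, giving −¼ ln(0.8404) = 0.043469.
d = 0.709624 + 0.043469 = 0.753093.
Under a molecular clock d = 2μt, so t = d/(2μ) = 0.753093 / (2 × 1.2 × 10^-8) = 31.38 million years.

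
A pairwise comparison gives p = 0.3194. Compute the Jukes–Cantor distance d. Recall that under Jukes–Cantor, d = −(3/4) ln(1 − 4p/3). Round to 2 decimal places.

d = −(3/4) ln(1 − 4p/3) = −0.75 ln(1 − 0.425867) = −0.75 ln(0.574133)
  = −0.75 × (-0.554894) = 0.416171 substitutions/site.

0.42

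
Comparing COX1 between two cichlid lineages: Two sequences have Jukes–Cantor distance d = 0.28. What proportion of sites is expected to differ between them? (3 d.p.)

0.234

p = (3/4)(1 − e^(−4d/3)) = 0.75 × (1 − e^(-0.373333)) = 0.75 × (1 − 0.688436) = 0.233673.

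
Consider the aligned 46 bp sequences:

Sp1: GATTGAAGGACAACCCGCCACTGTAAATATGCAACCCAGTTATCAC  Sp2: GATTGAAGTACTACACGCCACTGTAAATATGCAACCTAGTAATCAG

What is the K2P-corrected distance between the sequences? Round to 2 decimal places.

Of 46 sites, 1 differences are transitions and 5 are transversions, so P = 1/46 ≈ 0.021739 and Q = 5/46 ≈ 0.108696.
Under the Kimura two-parameter model, d = −½ ln(1 − 2P − Q) − ¼ ln(1 − 2Q).
1 − 2P − Q = 0.847826, giving −½ ln(0.847826) = 0.082540.
1 − 2Q = 0.782608, giving −¼ ln(0.782608) = 0.061281.
d = 0.082540 + 0.061281 = 0.143821.

0.14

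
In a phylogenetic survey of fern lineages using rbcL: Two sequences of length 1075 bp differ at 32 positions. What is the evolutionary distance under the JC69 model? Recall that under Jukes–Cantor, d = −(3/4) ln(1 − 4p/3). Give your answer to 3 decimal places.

p = 32/1075 ≈ 0.029767.
d = −(3/4) ln(1 − 4p/3) = −0.75 ln(1 − 0.039689) = −0.75 ln(0.960311)
  = −0.75 × (-0.040498) = 0.030374 substitutions/site.

0.030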